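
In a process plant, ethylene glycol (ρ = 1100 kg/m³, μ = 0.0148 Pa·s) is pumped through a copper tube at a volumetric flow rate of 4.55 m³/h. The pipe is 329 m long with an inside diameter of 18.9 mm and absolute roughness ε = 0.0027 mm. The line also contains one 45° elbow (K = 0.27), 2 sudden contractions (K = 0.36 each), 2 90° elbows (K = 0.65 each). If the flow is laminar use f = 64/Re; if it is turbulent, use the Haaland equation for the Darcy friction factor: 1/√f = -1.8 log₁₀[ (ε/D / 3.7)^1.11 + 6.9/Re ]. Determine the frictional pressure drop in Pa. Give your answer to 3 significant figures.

ΔP ≈ 6.88×10^6 Pa

Q = 4.55 m³/h = 4.55/3600 = 0.001264 m³/s.
Cross-sectional area A = πD²/4 = π(0.0189)²/4 = 0.0002806 m²; mean velocity V = Q/A = 0.001264/0.0002806 = 4.505 m/s.
Reynolds number Re = ρVD/μ = 1100 · 4.505 · 0.0189 / 0.0148 = 6328.
Re > 4000 → turbulent. Relative roughness ε/D = 2.7e-06/0.0189 = 0.000143. Haaland: 1/√f = -1.8 log₁₀[(0.000143/3.7)^1.11 + 6.9/6328] = -1.8 log₁₀[1.26e-05 + 0.00109] = 5.323, so f = 0.03529.
Total minor-loss coefficient ΣK = 1·0.27 + 2·0.36 + 2·0.65 = 2.29.
ΔP = [f·L/D + ΣK]·(ρV²/2) = [0.03529·329/0.0189 + 2.29]·(1100·4.505²/2) = [614.3 + 2.29]·1.116e+04 = 6.882e+06 Pa.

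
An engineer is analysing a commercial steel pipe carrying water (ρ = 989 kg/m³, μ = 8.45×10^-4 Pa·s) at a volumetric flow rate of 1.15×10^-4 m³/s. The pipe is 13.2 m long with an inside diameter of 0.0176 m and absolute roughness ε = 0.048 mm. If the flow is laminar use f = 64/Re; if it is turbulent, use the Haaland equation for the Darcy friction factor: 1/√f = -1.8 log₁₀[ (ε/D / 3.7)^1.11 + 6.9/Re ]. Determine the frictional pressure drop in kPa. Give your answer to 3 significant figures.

Cross-sectional area A = πD²/4 = π(0.0176)²/4 = 0.0002433 m²; mean velocity V = Q/A = 0.000115/0.0002433 = 0.4727 m/s.
Reynolds number Re = ρVD/μ = 989 · 0.4727 · 0.0176 / 0.000845 = 9737.
Re > 4000 → turbulent. Relative roughness ε/D = 4.8e-05/0.0176 = 0.00273. Haaland: 1/√f = -1.8 log₁₀[(0.00273/3.7)^1.11 + 6.9/9737] = -1.8 log₁₀[0.000333 + 0.000709] = 5.368, so f = 0.03471.
Darcy-Weisbach: ΔP = f(L/D)(ρV²/2) = 0.03471·(13.2/0.0176)·(989·0.4727²/2) = 0.03471·750·110.5 = 2876 Pa.
ΔP = 2876 Pa = 2.88 kPa.

ΔP ≈ 2.88 kPa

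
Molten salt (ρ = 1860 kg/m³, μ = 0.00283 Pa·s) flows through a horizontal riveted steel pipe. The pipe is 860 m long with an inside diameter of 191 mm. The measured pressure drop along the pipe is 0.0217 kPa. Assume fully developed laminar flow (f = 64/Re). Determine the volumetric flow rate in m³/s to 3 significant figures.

Q ≈ 2.91×10^-4 m³/s

For laminar flow, f = 64/Re with Re = ρVD/μ, so Darcy-Weisbach reduces to ΔP = 32μLV/D². Solving for V: V = ΔP·D²/(32μL) = 21.7·(0.191)²/(32·0.00283·860) = 0.01016 m/s.
Check: Re = ρVD/μ = 1860·0.01016·0.191/0.00283 = 1276 < 2300, so the laminar assumption holds.
Q = V·A = 0.01016·(π/4·0.191²) = 0.0002912 m³/s = 2.91×10^-4 m³/s.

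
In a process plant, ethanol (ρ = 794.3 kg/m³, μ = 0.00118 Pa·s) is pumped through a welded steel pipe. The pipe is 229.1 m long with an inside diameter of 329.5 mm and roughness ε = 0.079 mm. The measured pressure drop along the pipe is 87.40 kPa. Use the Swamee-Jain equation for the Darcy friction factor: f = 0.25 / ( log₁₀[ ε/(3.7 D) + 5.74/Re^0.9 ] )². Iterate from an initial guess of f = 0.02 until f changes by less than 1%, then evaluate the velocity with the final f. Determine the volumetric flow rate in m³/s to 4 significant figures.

Rearranging Darcy-Weisbach: V = √(2·ΔP·D/(f·L·ρ)). With ε/D = 7.9e-05/0.3295 = 0.00024, iterate starting from f = 0.02:
  f = 0.02 → V = √(2·8.74e+04·0.3295/(0.02·229.1·794.3)) = 3.978 m/s; Re = ρVD/μ = 8.823e+05; f → 0.01529
  f = 0.01529 → V = 4.55 m/s; Re = 1.009e+06; f → 0.01518
Converged (Δf/f < 1%). With the final f = 0.01518: V = √(2·8.74e+04·0.3295/(0.01518·229.1·794.3)) = 4.566 m/s.
Q = V·A = 4.566·(π/4·0.3295²) = 0.3894 m³/s = 0.3894 m³/s.

Q ≈ 0.3894 m³/s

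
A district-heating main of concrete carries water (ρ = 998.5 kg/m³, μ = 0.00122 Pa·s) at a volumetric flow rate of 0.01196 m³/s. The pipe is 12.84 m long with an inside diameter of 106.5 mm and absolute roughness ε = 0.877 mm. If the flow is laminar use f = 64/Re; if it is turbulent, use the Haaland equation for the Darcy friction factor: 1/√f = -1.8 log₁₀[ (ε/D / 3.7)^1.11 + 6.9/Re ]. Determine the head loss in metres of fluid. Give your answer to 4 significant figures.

h_f ≈ 0.4003 m

Cross-sectional area A = πD²/4 = π(0.1065)²/4 = 0.008908 m²; mean velocity V = Q/A = 0.01196/0.008908 = 1.343 m/s.
Reynolds number Re = ρVD/μ = 998.5 · 1.343 · 0.1065 / 0.00122 = 1.17e+05.
Re > 4000 → turbulent. Relative roughness ε/D = 0.000877/0.1065 = 0.00823. Haaland: 1/√f = -1.8 log₁₀[(0.00823/3.7)^1.11 + 6.9/1.17e+05] = -1.8 log₁₀[0.00114 + 5.9e-05] = 5.26, so f = 0.03614.
Darcy-Weisbach: ΔP = f(L/D)(ρV²/2) = 0.03614·(12.84/0.1065)·(998.5·1.343²/2) = 0.03614·120.6·899.9 = 3921 Pa.
Head loss h_f = ΔP/(ρg) = 3921/(998.5·9.81) = 0.4003 m.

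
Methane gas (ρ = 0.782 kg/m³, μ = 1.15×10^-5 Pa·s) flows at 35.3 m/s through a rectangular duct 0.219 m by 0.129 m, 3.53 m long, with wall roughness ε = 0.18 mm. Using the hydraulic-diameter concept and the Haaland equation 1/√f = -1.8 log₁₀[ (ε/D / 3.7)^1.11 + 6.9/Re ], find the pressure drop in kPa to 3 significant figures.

ΔP ≈ 0.220 kPa

Hydraulic diameter D_h = 4A/P = 4·(0.219·0.129)/(2·(0.219+0.129)) = 0.113/0.696 = 0.1624 m.
Re = ρVD_h/μ = 0.782·35.3·0.1624/1.15e-05 = 3.897e+05.
ε/D_h = 0.00018/0.1624 = 0.00111; Haaland gives 1/√f = -1.8 log₁₀[0.000123+1.77e-05] = 6.934, so f = 0.0208.
ΔP = f(L/D_h)(ρV²/2) = 0.0208·3.53/0.1624·487.2 = 220.3 Pa.
ΔP = 0.220 kPa.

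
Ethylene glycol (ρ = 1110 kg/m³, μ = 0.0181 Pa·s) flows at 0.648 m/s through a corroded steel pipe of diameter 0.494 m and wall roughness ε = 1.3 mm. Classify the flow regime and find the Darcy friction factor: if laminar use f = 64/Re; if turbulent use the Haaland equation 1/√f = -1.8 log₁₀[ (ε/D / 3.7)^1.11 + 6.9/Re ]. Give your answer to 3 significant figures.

Re = ρVD/μ = 1110·0.648·0.494/0.0181 = 1.963e+04.
Re > 4000 → turbulent. ε/D = 0.0013/0.494 = 0.00263; Haaland: 1/√f = -1.8 log₁₀[0.00032 + 0.000351] = 5.711, so f = 0.03066.

f ≈ 0.0307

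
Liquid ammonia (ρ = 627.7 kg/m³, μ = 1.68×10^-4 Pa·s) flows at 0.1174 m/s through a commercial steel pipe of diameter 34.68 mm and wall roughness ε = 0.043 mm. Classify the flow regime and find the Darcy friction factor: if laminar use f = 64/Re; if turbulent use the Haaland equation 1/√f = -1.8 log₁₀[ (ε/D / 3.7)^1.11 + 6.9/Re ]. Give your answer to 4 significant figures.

Re = ρVD/μ = 627.7·0.1174·0.03468/0.000168 = 1.521e+04.
Re > 4000 → turbulent. ε/D = 4.3e-05/0.03468 = 0.00124; Haaland: 1/√f = -1.8 log₁₀[0.000139 + 0.000454] = 5.809, so f = 0.02963.

f ≈ 0.02963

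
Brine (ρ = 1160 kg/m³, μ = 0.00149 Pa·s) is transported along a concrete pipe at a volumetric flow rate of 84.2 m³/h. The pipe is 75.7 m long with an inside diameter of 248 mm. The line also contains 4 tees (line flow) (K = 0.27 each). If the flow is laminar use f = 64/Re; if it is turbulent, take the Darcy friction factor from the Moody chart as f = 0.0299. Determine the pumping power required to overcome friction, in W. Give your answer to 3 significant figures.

Q = 84.2 m³/h = 84.2/3600 = 0.02339 m³/s.
Cross-sectional area A = πD²/4 = π(0.248)²/4 = 0.04831 m²; mean velocity V = Q/A = 0.02339/0.04831 = 0.4842 m/s.
Reynolds number Re = ρVD/μ = 1160 · 0.4842 · 0.248 / 0.00149 = 9.348e+04.
Re > 4000 → turbulent; use the Moody-chart value f = 0.0299.
Total minor-loss coefficient ΣK = 4·0.27 = 1.08.
ΔP = [f·L/D + ΣK]·(ρV²/2) = [0.0299·75.7/0.248 + 1.08]·(1160·0.4842²/2) = [9.127 + 1.08]·136 = 1388 Pa.
Pumping power P = QΔP = 0.02339·1388 = 32.46 W = 32.5 W.

P ≈ 32.5 W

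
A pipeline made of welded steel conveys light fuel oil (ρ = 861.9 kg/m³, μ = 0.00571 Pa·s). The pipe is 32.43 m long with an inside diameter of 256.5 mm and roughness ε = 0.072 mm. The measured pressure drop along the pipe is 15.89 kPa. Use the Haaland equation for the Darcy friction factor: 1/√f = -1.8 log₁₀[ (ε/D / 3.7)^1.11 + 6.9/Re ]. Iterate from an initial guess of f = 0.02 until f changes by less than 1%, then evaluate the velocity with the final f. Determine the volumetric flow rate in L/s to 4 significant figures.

Rearranging Darcy-Weisbach: V = √(2·ΔP·D/(f·L·ρ)). With ε/D = 7.2e-05/0.2565 = 0.000281, iterate starting from f = 0.02:
  f = 0.02 → V = √(2·1.589e+04·0.2565/(0.02·32.43·861.9)) = 3.819 m/s; Re = ρVD/μ = 1.478e+05; f → 0.01806
  f = 0.01806 → V = 4.019 m/s; Re = 1.556e+05; f → 0.01794
Converged (Δf/f < 1%). With the final f = 0.01794: V = √(2·1.589e+04·0.2565/(0.01794·32.43·861.9)) = 4.032 m/s.
Q = V·A = 4.032·(π/4·0.2565²) = 0.2084 m³/s = 208.4 L/s.

Q ≈ 208.4 L/s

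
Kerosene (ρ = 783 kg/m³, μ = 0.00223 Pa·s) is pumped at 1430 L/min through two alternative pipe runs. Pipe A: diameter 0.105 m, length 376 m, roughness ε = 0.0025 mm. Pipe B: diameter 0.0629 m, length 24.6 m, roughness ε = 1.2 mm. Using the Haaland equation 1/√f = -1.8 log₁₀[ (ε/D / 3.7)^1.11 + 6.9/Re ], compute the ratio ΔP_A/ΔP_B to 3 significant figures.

ΔP_A/ΔP_B ≈ 0.438

Pipe A: V = Q/A = 0.02383/0.008659 = 2.752 m/s; Re = 1.015e+05; ε/D = 2.38e-05; Haaland → f = 0.01786; ΔP_A = f(L/D)(ρV²/2) = 1.897e+05 Pa.
Pipe B: V = Q/A = 0.02383/0.003107 = 7.67 m/s; Re = 1.694e+05; ε/D = 0.0191; Haaland → f = 0.0481; ΔP_B = f(L/D)(ρV²/2) = 4.332e+05 Pa.
ΔP_A/ΔP_B = 1.897e+05/4.332e+05 = 0.438.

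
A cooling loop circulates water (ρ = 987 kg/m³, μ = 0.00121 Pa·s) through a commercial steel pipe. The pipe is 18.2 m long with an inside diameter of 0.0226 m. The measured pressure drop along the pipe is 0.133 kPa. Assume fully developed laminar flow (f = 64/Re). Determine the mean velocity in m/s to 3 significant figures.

V ≈ 0.0964 m/s

For laminar flow, f = 64/Re with Re = ρVD/μ, so Darcy-Weisbach reduces to ΔP = 32μLV/D². Solving for V: V = ΔP·D²/(32μL) = 133·(0.0226)²/(32·0.00121·18.2) = 0.0964 m/s.
Check: Re = ρVD/μ = 987·0.0964·0.0226/0.00121 = 1777 < 2300, so the laminar assumption holds.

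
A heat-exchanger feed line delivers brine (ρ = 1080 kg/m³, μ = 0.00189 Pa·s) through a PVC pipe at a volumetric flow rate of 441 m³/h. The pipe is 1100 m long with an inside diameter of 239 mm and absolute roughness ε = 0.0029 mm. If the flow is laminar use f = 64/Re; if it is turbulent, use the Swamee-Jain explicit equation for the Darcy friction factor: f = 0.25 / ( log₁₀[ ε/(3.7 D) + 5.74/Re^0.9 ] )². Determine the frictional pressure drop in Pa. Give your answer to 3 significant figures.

Q = 441 m³/h = 441/3600 = 0.1225 m³/s.
Cross-sectional area A = πD²/4 = π(0.239)²/4 = 0.04486 m²; mean velocity V = Q/A = 0.1225/0.04486 = 2.731 m/s.
Reynolds number Re = ρVD/μ = 1080 · 2.731 · 0.239 / 0.00189 = 3.729e+05.
Re > 4000 → turbulent. Relative roughness ε/D = 2.9e-06/0.239 = 1.21e-05. Swamee-Jain: f = 0.25/(log₁₀[1.21e-05/3.7 + 5.74/3.729e+05^0.9])² = 0.25/(log₁₀[3.28e-06 + 5.55e-05])² = 0.25/(-4.231)² = 0.01397.
Darcy-Weisbach: ΔP = f(L/D)(ρV²/2) = 0.01397·(1100/0.239)·(1080·2.731²/2) = 0.01397·4603·4026 = 2.588e+05 Pa.

ΔP ≈ 259000 Pa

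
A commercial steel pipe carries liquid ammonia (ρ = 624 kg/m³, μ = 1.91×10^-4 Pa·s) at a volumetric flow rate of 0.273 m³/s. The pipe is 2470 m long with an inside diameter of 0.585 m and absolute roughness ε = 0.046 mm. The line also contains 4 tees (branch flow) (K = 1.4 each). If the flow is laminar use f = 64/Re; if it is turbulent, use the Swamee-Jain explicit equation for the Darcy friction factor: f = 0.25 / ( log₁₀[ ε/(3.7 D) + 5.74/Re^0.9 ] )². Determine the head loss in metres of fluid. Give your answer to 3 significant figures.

h_f ≈ 3.07 m

Cross-sectional area A = πD²/4 = π(0.585)²/4 = 0.2688 m²; mean velocity V = Q/A = 0.273/0.2688 = 1.016 m/s.
Reynolds number Re = ρVD/μ = 624 · 1.016 · 0.585 / 0.000191 = 1.941e+06.
Re > 4000 → turbulent. Relative roughness ε/D = 4.6e-05/0.585 = 7.86e-05. Swamee-Jain: f = 0.25/(log₁₀[7.86e-05/3.7 + 5.74/1.941e+06^0.9])² = 0.25/(log₁₀[2.13e-05 + 1.26e-05])² = 0.25/(-4.471)² = 0.01251.
Total minor-loss coefficient ΣK = 4·1.4 = 5.6.
ΔP = [f·L/D + ΣK]·(ρV²/2) = [0.01251·2470/0.585 + 5.6]·(624·1.016²/2) = [52.81 + 5.6]·321.9 = 1.88e+04 Pa.
Head loss h_f = ΔP/(ρg) = 1.88e+04/(624·9.81) = 3.07 m.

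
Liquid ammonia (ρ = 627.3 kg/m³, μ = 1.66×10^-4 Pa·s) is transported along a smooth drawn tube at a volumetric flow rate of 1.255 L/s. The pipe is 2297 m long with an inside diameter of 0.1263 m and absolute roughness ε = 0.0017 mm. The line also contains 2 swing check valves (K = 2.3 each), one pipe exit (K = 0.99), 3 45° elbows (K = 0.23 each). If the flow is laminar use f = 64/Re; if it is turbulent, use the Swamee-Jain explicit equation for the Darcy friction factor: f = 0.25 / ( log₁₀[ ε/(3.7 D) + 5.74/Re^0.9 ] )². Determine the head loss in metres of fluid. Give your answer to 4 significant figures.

h_f ≈ 0.1988 m

Q = 1.255 L/s = 1.255/1000 = 0.001255 m³/s.
Cross-sectional area A = πD²/4 = π(0.1263)²/4 = 0.01253 m²; mean velocity V = Q/A = 0.001255/0.01253 = 0.1002 m/s.
Reynolds number Re = ρVD/μ = 627.3 · 0.1002 · 0.1263 / 0.000166 = 4.781e+04.
Re > 4000 → turbulent. Relative roughness ε/D = 1.7e-06/0.1263 = 1.35e-05. Swamee-Jain: f = 0.25/(log₁₀[1.35e-05/3.7 + 5.74/4.781e+04^0.9])² = 0.25/(log₁₀[3.64e-06 + 0.000353])² = 0.25/(-3.448)² = 0.02103.
Total minor-loss coefficient ΣK = 2·2.3 + 1·0.99 + 3·0.23 = 6.28.
ΔP = [f·L/D + ΣK]·(ρV²/2) = [0.02103·2297/0.1263 + 6.28]·(627.3·0.1002²/2) = [382.4 + 6.28]·3.147 = 1223 Pa.
Head loss h_f = ΔP/(ρg) = 1223/(627.3·9.81) = 0.1988 m.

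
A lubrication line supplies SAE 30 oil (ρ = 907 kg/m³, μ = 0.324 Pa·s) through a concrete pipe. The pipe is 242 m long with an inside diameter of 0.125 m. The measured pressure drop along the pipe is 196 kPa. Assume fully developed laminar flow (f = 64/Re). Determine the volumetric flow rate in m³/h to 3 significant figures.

For laminar flow, f = 64/Re with Re = ρVD/μ, so Darcy-Weisbach reduces to ΔP = 32μLV/D². Solving for V: V = ΔP·D²/(32μL) = 1.96e+05·(0.125)²/(32·0.324·242) = 1.221 m/s.
Check: Re = ρVD/μ = 907·1.221·0.125/0.324 = 427.1 < 2300, so the laminar assumption holds.
Q = V·A = 1.221·(π/4·0.125²) = 0.01498 m³/s = 53.9 m³/h.

Q ≈ 53.9 m³/h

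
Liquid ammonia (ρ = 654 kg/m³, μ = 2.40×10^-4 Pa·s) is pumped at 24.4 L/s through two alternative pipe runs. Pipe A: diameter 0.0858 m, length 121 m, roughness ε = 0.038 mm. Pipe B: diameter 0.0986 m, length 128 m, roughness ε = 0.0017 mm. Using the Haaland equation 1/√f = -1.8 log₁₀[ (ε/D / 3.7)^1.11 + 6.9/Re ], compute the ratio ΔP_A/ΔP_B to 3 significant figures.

Pipe A: V = Q/A = 0.0244/0.005782 = 4.22 m/s; Re = 9.867e+05; ε/D = 0.000443; Haaland → f = 0.01677; ΔP_A = f(L/D)(ρV²/2) = 1.378e+05 Pa.
Pipe B: V = Q/A = 0.0244/0.007636 = 3.196 m/s; Re = 8.586e+05; ε/D = 1.72e-05; Haaland → f = 0.01218; ΔP_B = f(L/D)(ρV²/2) = 5.279e+04 Pa.
ΔP_A/ΔP_B = 1.378e+05/5.279e+04 = 2.61.

ΔP_A/ΔP_B ≈ 2.61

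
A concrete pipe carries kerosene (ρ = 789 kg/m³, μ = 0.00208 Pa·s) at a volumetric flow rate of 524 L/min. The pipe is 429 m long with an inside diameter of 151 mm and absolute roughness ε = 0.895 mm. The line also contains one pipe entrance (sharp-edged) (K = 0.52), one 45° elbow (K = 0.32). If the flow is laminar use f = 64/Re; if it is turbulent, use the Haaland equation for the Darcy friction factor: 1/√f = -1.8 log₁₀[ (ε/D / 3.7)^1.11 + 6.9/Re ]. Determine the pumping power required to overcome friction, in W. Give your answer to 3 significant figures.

Q = 524 L/min = 524/60000 = 0.008733 m³/s.
Cross-sectional area A = πD²/4 = π(0.151)²/4 = 0.01791 m²; mean velocity V = Q/A = 0.008733/0.01791 = 0.4877 m/s.
Reynolds number Re = ρVD/μ = 789 · 0.4877 · 0.151 / 0.00208 = 2.793e+04.
Re > 4000 → turbulent. Relative roughness ε/D = 0.000895/0.151 = 0.00593. Haaland: 1/√f = -1.8 log₁₀[(0.00593/3.7)^1.11 + 6.9/2.793e+04] = -1.8 log₁₀[0.000789 + 0.000247] = 5.372, so f = 0.03465.
Total minor-loss coefficient ΣK = 1·0.52 + 1·0.32 = 0.84.
ΔP = [f·L/D + ΣK]·(ρV²/2) = [0.03465·429/0.151 + 0.84]·(789·0.4877²/2) = [98.44 + 0.84]·93.83 = 9315 Pa.
Pumping power P = QΔP = 0.008733·9315 = 81.35 W = 81.4 W.

P ≈ 81.4 W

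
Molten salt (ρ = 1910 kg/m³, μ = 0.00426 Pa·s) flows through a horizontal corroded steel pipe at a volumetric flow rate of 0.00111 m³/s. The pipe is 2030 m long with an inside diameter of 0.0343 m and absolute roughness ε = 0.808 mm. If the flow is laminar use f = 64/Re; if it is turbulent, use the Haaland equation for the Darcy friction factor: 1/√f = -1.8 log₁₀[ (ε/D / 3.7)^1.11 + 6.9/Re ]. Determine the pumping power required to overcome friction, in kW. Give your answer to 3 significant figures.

P ≈ 4.87 kW

Cross-sectional area A = πD²/4 = π(0.0343)²/4 = 0.000924 m²; mean velocity V = Q/A = 0.00111/0.000924 = 1.201 m/s.
Reynolds number Re = ρVD/μ = 1910 · 1.201 · 0.0343 / 0.00426 = 1.847e+04.
Re > 4000 → turbulent. Relative roughness ε/D = 0.000808/0.0343 = 0.0236. Haaland: 1/√f = -1.8 log₁₀[(0.0236/3.7)^1.11 + 6.9/1.847e+04] = -1.8 log₁₀[0.00365 + 0.000373] = 4.312, so f = 0.05379.
Darcy-Weisbach: ΔP = f(L/D)(ρV²/2) = 0.05379·(2030/0.0343)·(1910·1.201²/2) = 0.05379·5.918e+04·1378 = 4.387e+06 Pa.
Pumping power P = QΔP = 0.00111·4.387e+06 = 4870 W = 4.87 kW.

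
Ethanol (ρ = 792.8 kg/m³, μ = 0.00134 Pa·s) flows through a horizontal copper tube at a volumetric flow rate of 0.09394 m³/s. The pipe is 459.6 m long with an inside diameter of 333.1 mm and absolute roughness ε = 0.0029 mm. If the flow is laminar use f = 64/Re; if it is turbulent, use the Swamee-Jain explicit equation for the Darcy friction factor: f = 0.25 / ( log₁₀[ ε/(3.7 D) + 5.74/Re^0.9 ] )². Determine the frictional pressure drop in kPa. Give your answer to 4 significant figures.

Cross-sectional area A = πD²/4 = π(0.3331)²/4 = 0.08714 m²; mean velocity V = Q/A = 0.09394/0.08714 = 1.078 m/s.
Reynolds number Re = ρVD/μ = 792.8 · 1.078 · 0.3331 / 0.00134 = 2.124e+05.
Re > 4000 → turbulent. Relative roughness ε/D = 2.9e-06/0.3331 = 8.71e-06. Swamee-Jain: f = 0.25/(log₁₀[8.71e-06/3.7 + 5.74/2.124e+05^0.9])² = 0.25/(log₁₀[2.35e-06 + 9.21e-05])² = 0.25/(-4.025)² = 0.01543.
Darcy-Weisbach: ΔP = f(L/D)(ρV²/2) = 0.01543·(459.6/0.3331)·(792.8·1.078²/2) = 0.01543·1380·460.6 = 9809 Pa.
ΔP = 9809 Pa = 9.809 kPa.

ΔP ≈ 9.809 kPa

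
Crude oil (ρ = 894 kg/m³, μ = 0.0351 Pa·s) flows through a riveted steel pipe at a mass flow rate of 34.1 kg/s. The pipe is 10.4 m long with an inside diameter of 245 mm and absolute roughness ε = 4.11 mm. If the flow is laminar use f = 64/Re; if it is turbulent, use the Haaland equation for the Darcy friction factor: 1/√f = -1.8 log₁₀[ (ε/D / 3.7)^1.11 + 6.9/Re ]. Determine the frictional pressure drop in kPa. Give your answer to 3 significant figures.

A = πD²/4 = π(0.245)²/4 = 0.04714 m²; mean velocity V = ṁ/(ρA) = 34.1/(894 · 0.04714) = 0.8091 m/s.
Reynolds number Re = ρVD/μ = 894 · 0.8091 · 0.245 / 0.0351 = 5049.
Re > 4000 → turbulent. Relative roughness ε/D = 0.00411/0.245 = 0.0168. Haaland: 1/√f = -1.8 log₁₀[(0.0168/3.7)^1.11 + 6.9/5049] = -1.8 log₁₀[0.0025 + 0.00137] = 4.342, so f = 0.05304.
Darcy-Weisbach: ΔP = f(L/D)(ρV²/2) = 0.05304·(10.4/0.245)·(894·0.8091²/2) = 0.05304·42.45·292.6 = 658.9 Pa.
ΔP = 658.9 Pa = 0.659 kPa.

ΔP ≈ 0.659 kPa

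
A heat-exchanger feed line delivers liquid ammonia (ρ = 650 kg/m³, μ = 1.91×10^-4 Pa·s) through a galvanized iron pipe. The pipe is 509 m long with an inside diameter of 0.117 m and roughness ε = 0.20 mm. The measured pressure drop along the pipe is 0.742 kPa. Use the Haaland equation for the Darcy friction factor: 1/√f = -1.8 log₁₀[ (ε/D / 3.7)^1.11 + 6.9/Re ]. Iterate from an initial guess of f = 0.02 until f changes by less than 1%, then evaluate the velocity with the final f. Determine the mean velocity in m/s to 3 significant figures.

Rearranging Darcy-Weisbach: V = √(2·ΔP·D/(f·L·ρ)). With ε/D = 0.0002/0.117 = 0.00171, iterate starting from f = 0.02:
  f = 0.02 → V = √(2·742·0.117/(0.02·509·650)) = 0.162 m/s; Re = ρVD/μ = 6.45e+04; f → 0.02498
  f = 0.02498 → V = 0.1449 m/s; Re = 5.771e+04; f → 0.02523
Converged (Δf/f < 1%). With the final f = 0.02523: V = √(2·742·0.117/(0.02523·509·650)) = 0.1442 m/s.

V ≈ 0.144 m/s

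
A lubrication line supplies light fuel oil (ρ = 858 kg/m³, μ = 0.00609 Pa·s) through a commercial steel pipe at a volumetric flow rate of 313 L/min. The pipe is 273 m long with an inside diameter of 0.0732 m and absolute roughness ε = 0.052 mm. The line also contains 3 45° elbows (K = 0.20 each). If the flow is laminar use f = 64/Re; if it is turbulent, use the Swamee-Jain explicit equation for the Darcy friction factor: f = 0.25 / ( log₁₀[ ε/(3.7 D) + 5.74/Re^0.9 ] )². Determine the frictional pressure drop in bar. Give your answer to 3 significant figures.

Q = 313 L/min = 313/60000 = 0.005217 m³/s.
Cross-sectional area A = πD²/4 = π(0.0732)²/4 = 0.004208 m²; mean velocity V = Q/A = 0.005217/0.004208 = 1.24 m/s.
Reynolds number Re = ρVD/μ = 858 · 1.24 · 0.0732 / 0.00609 = 1.278e+04.
Re > 4000 → turbulent. Relative roughness ε/D = 5.2e-05/0.0732 = 0.00071. Swamee-Jain: f = 0.25/(log₁₀[0.00071/3.7 + 5.74/1.278e+04^0.9])² = 0.25/(log₁₀[0.000192 + 0.00116])² = 0.25/(-2.87)² = 0.03034.
Total minor-loss coefficient ΣK = 3·0.2 = 0.6.
ΔP = [f·L/D + ΣK]·(ρV²/2) = [0.03034·273/0.0732 + 0.6]·(858·1.24²/2) = [113.2 + 0.6]·659.2 = 7.5e+04 Pa.
ΔP = 7.5e+04 Pa = 0.750 bar.

ΔP ≈ 0.750 bar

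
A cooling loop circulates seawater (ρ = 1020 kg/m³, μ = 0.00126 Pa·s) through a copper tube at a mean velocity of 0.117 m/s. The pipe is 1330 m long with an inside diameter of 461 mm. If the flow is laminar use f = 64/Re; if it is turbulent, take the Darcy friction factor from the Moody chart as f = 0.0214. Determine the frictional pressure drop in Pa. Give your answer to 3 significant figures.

Reynolds number Re = ρVD/μ = 1020 · 0.117 · 0.461 / 0.00126 = 4.366e+04.
Re > 4000 → turbulent; use the Moody-chart value f = 0.0214.
Darcy-Weisbach: ΔP = f(L/D)(ρV²/2) = 0.0214·(1330/0.461)·(1020·0.117²/2) = 0.0214·2885·6.981 = 431 Pa.

ΔP ≈ 431 Pa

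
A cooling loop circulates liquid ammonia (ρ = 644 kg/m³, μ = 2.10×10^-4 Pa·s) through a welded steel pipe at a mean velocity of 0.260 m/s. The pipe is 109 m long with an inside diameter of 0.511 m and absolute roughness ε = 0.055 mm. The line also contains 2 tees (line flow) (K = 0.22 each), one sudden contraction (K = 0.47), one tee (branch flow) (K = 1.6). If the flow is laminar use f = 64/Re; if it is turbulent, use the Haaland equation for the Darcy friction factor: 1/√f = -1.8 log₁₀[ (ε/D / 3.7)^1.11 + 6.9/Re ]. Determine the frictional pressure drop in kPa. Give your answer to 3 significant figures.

Reynolds number Re = ρVD/μ = 644 · 0.26 · 0.511 / 0.00021 = 4.074e+05.
Re > 4000 → turbulent. Relative roughness ε/D = 5.5e-05/0.511 = 0.000108. Haaland: 1/√f = -1.8 log₁₀[(0.000108/3.7)^1.11 + 6.9/4.074e+05] = -1.8 log₁₀[9.22e-06 + 1.69e-05] = 8.248, so f = 0.0147.
Total minor-loss coefficient ΣK = 2·0.22 + 1·0.47 + 1·1.6 = 2.51.
ΔP = [f·L/D + ΣK]·(ρV²/2) = [0.0147·109/0.511 + 2.51]·(644·0.26²/2) = [3.135 + 2.51]·21.77 = 122.9 Pa.
ΔP = 122.9 Pa = 0.123 kPa.

ΔP ≈ 0.123 kPa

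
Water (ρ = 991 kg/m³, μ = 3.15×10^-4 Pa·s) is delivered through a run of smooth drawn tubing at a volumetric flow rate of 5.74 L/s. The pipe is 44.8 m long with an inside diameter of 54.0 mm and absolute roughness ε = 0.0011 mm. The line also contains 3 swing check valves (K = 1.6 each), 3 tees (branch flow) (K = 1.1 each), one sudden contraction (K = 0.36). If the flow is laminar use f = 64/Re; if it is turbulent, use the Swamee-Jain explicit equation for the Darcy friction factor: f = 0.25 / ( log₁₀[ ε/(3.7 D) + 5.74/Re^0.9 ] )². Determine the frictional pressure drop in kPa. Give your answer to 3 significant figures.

Q = 5.74 L/s = 5.74/1000 = 0.00574 m³/s.
Cross-sectional area A = πD²/4 = π(0.054)²/4 = 0.00229 m²; mean velocity V = Q/A = 0.00574/0.00229 = 2.506 m/s.
Reynolds number Re = ρVD/μ = 991 · 2.506 · 0.054 / 0.000315 = 4.258e+05.
Re > 4000 → turbulent. Relative roughness ε/D = 1.1e-06/0.054 = 2.04e-05. Swamee-Jain: f = 0.25/(log₁₀[2.04e-05/3.7 + 5.74/4.258e+05^0.9])² = 0.25/(log₁₀[5.51e-06 + 4.93e-05])² = 0.25/(-4.261)² = 0.01377.
Total minor-loss coefficient ΣK = 3·1.6 + 3·1.1 + 1·0.36 = 8.46.
ΔP = [f·L/D + ΣK]·(ρV²/2) = [0.01377·44.8/0.054 + 8.46]·(991·2.506²/2) = [11.42 + 8.46]·3113 = 6.188e+04 Pa.
ΔP = 6.188e+04 Pa = 61.9 kPa.

ΔP ≈ 61.9 kPa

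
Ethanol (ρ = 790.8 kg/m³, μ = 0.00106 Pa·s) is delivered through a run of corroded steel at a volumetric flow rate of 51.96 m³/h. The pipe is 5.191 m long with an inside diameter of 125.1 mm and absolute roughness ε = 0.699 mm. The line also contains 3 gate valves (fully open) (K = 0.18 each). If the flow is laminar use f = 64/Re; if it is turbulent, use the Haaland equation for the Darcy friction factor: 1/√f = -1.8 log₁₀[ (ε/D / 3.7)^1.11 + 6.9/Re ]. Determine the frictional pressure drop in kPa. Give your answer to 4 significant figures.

ΔP ≈ 1.023 kPa

Q = 51.96 m³/h = 51.96/3600 = 0.01443 m³/s.
Cross-sectional area A = πD²/4 = π(0.1251)²/4 = 0.01229 m²; mean velocity V = Q/A = 0.01443/0.01229 = 1.174 m/s.
Reynolds number Re = ρVD/μ = 790.8 · 1.174 · 0.1251 / 0.00106 = 1.096e+05.
Re > 4000 → turbulent. Relative roughness ε/D = 0.000699/0.1251 = 0.00559. Haaland: 1/√f = -1.8 log₁₀[(0.00559/3.7)^1.11 + 6.9/1.096e+05] = -1.8 log₁₀[0.000739 + 6.3e-05] = 5.572, so f = 0.0322.
Total minor-loss coefficient ΣK = 3·0.18 = 0.54.
ΔP = [f·L/D + ΣK]·(ρV²/2) = [0.0322·5.191/0.1251 + 0.54]·(790.8·1.174²/2) = [1.336 + 0.54]·545.2 = 1023 Pa.
ΔP = 1023 Pa = 1.023 kPa.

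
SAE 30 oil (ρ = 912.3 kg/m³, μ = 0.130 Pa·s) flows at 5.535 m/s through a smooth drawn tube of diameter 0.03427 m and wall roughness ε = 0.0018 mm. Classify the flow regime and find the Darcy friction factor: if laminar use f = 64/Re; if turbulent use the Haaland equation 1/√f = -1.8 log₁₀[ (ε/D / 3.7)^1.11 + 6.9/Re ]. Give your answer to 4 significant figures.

f ≈ 0.04808

Re = ρVD/μ = 912.3·5.535·0.03427/0.13 = 1331.
Re < 2300 → laminar, so f = 64/Re = 0.04808 (roughness is irrelevant in laminar flow).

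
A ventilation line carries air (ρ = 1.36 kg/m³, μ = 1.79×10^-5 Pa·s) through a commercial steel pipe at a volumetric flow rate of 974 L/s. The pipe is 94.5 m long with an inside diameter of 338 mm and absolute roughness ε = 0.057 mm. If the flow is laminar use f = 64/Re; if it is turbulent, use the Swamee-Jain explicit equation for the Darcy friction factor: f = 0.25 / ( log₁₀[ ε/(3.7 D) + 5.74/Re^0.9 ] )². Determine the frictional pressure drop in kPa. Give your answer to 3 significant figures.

Q = 974 L/s = 974/1000 = 0.974 m³/s.
Cross-sectional area A = πD²/4 = π(0.338)²/4 = 0.08973 m²; mean velocity V = Q/A = 0.974/0.08973 = 10.86 m/s.
Reynolds number Re = ρVD/μ = 1.36 · 10.86 · 0.338 / 1.79e-05 = 2.788e+05.
Re > 4000 → turbulent. Relative roughness ε/D = 5.7e-05/0.338 = 0.000169. Swamee-Jain: f = 0.25/(log₁₀[0.000169/3.7 + 5.74/2.788e+05^0.9])² = 0.25/(log₁₀[4.56e-05 + 7.21e-05])² = 0.25/(-3.929)² = 0.01619.
Darcy-Weisbach: ΔP = f(L/D)(ρV²/2) = 0.01619·(94.5/0.338)·(1.36·10.86²/2) = 0.01619·279.6·80.13 = 362.8 Pa.
ΔP = 362.8 Pa = 0.363 kPa.

ΔP ≈ 0.363 kPa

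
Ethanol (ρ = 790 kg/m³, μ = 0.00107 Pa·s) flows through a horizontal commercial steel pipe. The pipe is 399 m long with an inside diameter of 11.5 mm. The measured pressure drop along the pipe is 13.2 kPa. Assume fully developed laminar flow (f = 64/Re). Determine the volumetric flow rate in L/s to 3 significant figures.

For laminar flow, f = 64/Re with Re = ρVD/μ, so Darcy-Weisbach reduces to ΔP = 32μLV/D². Solving for V: V = ΔP·D²/(32μL) = 1.32e+04·(0.0115)²/(32·0.00107·399) = 0.1278 m/s.
Check: Re = ρVD/μ = 790·0.1278·0.0115/0.00107 = 1085 < 2300, so the laminar assumption holds.
Q = V·A = 0.1278·(π/4·0.0115²) = 1.327e-05 m³/s = 0.0133 L/s.

Q ≈ 0.0133 L/s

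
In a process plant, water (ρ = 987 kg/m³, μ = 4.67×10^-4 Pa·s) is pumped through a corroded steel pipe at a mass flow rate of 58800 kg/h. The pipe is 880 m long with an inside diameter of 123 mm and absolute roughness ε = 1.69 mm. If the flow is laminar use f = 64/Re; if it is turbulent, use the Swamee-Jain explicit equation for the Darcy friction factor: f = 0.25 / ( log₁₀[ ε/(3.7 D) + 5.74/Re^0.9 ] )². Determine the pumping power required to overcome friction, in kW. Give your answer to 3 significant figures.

ṁ = 58800 kg/h = 58800/3600 = 16.33 kg/s.
A = πD²/4 = π(0.123)²/4 = 0.01188 m²; mean velocity V = ṁ/(ρA) = 16.33/(987 · 0.01188) = 1.393 m/s.
Reynolds number Re = ρVD/μ = 987 · 1.393 · 0.123 / 0.000467 = 3.62e+05.
Re > 4000 → turbulent. Relative roughness ε/D = 0.00169/0.123 = 0.0137. Swamee-Jain: f = 0.25/(log₁₀[0.0137/3.7 + 5.74/3.62e+05^0.9])² = 0.25/(log₁₀[0.00371 + 5.7e-05])² = 0.25/(-2.424)² = 0.04256.
Darcy-Weisbach: ΔP = f(L/D)(ρV²/2) = 0.04256·(880/0.123)·(987·1.393²/2) = 0.04256·7154·957.2 = 2.915e+05 Pa.
Q = ṁ/ρ = 16.33/987 = 0.01655 m³/s.
Pumping power P = QΔP = 0.01655·2.915e+05 = 4823 W = 4.82 kW.

P ≈ 4.82 kW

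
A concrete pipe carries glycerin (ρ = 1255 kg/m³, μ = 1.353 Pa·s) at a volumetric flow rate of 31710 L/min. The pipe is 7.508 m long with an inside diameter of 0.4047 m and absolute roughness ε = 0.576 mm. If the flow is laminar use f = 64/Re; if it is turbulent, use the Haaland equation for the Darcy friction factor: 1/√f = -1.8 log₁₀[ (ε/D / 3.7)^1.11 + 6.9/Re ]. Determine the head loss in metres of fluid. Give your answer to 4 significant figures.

Q = 31710 L/min = 31710/60000 = 0.5285 m³/s.
Cross-sectional area A = πD²/4 = π(0.4047)²/4 = 0.1286 m²; mean velocity V = Q/A = 0.5285/0.1286 = 4.109 m/s.
Reynolds number Re = ρVD/μ = 1255 · 4.109 · 0.4047 / 1.35 = 1542.
Re < 2300 → laminar flow, so f = 64/Re = 64/1542 = 0.0415 (the turbulent correlation is not needed).
Darcy-Weisbach: ΔP = f(L/D)(ρV²/2) = 0.0415·(7.508/0.4047)·(1255·4.109²/2) = 0.0415·18.55·1.059e+04 = 8154 Pa.
Head loss h_f = ΔP/(ρg) = 8154/(1255·9.81) = 0.6623 m.

h_f ≈ 0.6623 m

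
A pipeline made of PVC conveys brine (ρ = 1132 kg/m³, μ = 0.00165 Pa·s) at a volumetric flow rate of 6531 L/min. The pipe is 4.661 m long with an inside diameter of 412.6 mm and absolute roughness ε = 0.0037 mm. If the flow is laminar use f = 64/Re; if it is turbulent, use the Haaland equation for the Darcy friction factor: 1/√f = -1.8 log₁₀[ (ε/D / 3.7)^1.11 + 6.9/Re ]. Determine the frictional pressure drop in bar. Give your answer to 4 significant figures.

Q = 6531 L/min = 6531/60000 = 0.1089 m³/s.
Cross-sectional area A = πD²/4 = π(0.4126)²/4 = 0.1337 m²; mean velocity V = Q/A = 0.1089/0.1337 = 0.8141 m/s.
Reynolds number Re = ρVD/μ = 1132 · 0.8141 · 0.4126 / 0.00165 = 2.304e+05.
Re > 4000 → turbulent. Relative roughness ε/D = 3.7e-06/0.4126 = 8.97e-06. Haaland: 1/√f = -1.8 log₁₀[(8.97e-06/3.7)^1.11 + 6.9/2.304e+05] = -1.8 log₁₀[5.84e-07 + 2.99e-05] = 8.128, so f = 0.01514.
Darcy-Weisbach: ΔP = f(L/D)(ρV²/2) = 0.01514·(4.661/0.4126)·(1132·0.8141²/2) = 0.01514·11.3·375.1 = 64.15 Pa.
ΔP = 64.15 Pa = 6.415×10^-4 bar.

ΔP ≈ 6.415×10^-4 bar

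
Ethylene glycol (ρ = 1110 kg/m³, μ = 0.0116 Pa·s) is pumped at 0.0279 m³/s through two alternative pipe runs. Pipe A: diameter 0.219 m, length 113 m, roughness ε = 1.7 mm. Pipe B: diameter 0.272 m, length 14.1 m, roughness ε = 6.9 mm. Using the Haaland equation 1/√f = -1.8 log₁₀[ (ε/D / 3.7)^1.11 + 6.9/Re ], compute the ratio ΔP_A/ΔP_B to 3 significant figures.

Pipe A: V = Q/A = 0.0279/0.03767 = 0.7407 m/s; Re = 1.552e+04; ε/D = 0.00776; Haaland → f = 0.03878; ΔP_A = f(L/D)(ρV²/2) = 6092 Pa.
Pipe B: V = Q/A = 0.0279/0.05811 = 0.4801 m/s; Re = 1.25e+04; ε/D = 0.0254; Haaland → f = 0.05611; ΔP_B = f(L/D)(ρV²/2) = 372.2 Pa.
ΔP_A/ΔP_B = 6092/372.2 = 16.4.

ΔP_A/ΔP_B ≈ 16.4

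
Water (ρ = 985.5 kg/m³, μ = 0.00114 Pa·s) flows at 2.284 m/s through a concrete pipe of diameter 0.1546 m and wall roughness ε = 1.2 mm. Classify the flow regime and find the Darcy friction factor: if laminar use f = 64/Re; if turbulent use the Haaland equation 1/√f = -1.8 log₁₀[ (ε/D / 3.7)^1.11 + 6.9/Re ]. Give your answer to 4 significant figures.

f ≈ 0.03514

Re = ρVD/μ = 985.5·2.284·0.1546/0.00114 = 3.053e+05.
Re > 4000 → turbulent. ε/D = 0.0012/0.1546 = 0.00776; Haaland: 1/√f = -1.8 log₁₀[0.00106 + 2.26e-05] = 5.335, so f = 0.03514.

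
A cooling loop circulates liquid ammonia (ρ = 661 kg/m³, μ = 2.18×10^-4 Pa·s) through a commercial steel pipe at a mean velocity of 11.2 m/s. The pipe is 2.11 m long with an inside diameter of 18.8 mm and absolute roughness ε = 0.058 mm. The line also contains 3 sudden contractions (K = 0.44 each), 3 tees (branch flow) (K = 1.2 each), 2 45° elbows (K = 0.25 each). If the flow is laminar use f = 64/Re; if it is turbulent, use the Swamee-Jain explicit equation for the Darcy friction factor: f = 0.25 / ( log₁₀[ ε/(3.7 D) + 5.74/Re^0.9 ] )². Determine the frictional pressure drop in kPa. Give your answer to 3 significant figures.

Reynolds number Re = ρVD/μ = 661 · 11.2 · 0.0188 / 0.000218 = 6.384e+05.
Re > 4000 → turbulent. Relative roughness ε/D = 5.8e-05/0.0188 = 0.00309. Swamee-Jain: f = 0.25/(log₁₀[0.00309/3.7 + 5.74/6.384e+05^0.9])² = 0.25/(log₁₀[0.000834 + 3.42e-05])² = 0.25/(-3.061)² = 0.02667.
Total minor-loss coefficient ΣK = 3·0.44 + 3·1.2 + 2·0.25 = 5.42.
ΔP = [f·L/D + ΣK]·(ρV²/2) = [0.02667·2.11/0.0188 + 5.42]·(661·11.2²/2) = [2.994 + 5.42]·4.146e+04 = 3.488e+05 Pa.
ΔP = 3.488e+05 Pa = 349 kPa.

ΔP ≈ 349 kPa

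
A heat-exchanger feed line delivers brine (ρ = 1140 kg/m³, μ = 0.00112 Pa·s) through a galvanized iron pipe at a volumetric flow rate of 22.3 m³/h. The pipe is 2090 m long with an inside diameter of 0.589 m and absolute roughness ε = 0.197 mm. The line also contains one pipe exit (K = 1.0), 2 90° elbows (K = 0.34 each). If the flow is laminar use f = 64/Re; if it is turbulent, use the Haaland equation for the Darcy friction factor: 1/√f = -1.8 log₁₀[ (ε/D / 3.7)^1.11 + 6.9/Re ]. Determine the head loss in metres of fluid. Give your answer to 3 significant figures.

h_f ≈ 0.00274 m

Q = 22.3 m³/h = 22.3/3600 = 0.006194 m³/s.
Cross-sectional area A = πD²/4 = π(0.589)²/4 = 0.2725 m²; mean velocity V = Q/A = 0.006194/0.2725 = 0.02273 m/s.
Reynolds number Re = ρVD/μ = 1140 · 0.02273 · 0.589 / 0.00112 = 1.363e+04.
Re > 4000 → turbulent. Relative roughness ε/D = 0.000197/0.589 = 0.000334. Haaland: 1/√f = -1.8 log₁₀[(0.000334/3.7)^1.11 + 6.9/1.363e+04] = -1.8 log₁₀[3.25e-05 + 0.000506] = 5.884, so f = 0.02889.
Total minor-loss coefficient ΣK = 1·1 + 2·0.34 = 1.68.
ΔP = [f·L/D + ΣK]·(ρV²/2) = [0.02889·2090/0.589 + 1.68]·(1140·0.02273²/2) = [102.5 + 1.68]·0.2946 = 30.69 Pa.
Head loss h_f = ΔP/(ρg) = 30.69/(1140·9.81) = 0.00274 m.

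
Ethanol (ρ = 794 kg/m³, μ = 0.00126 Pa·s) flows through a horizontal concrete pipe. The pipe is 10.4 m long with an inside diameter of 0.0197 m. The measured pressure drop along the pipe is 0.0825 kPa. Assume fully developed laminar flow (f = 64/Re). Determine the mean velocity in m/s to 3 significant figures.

V ≈ 0.0764 m/s

For laminar flow, f = 64/Re with Re = ρVD/μ, so Darcy-Weisbach reduces to ΔP = 32μLV/D². Solving for V: V = ΔP·D²/(32μL) = 82.5·(0.0197)²/(32·0.00126·10.4) = 0.07635 m/s.
Check: Re = ρVD/μ = 794·0.07635·0.0197/0.00126 = 947.9 < 2300, so the laminar assumption holds.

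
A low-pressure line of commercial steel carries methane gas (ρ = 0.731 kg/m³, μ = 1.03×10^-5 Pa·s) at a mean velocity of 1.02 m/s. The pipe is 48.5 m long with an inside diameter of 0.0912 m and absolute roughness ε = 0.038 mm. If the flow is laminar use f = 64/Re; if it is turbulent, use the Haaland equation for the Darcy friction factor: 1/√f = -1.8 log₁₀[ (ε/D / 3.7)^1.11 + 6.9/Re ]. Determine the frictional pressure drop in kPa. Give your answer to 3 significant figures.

ΔP ≈ 0.00710 kPa

Reynolds number Re = ρVD/μ = 0.731 · 1.02 · 0.0912 / 1.03e-05 = 6602.
Re > 4000 → turbulent. Relative roughness ε/D = 3.8e-05/0.0912 = 0.000417. Haaland: 1/√f = -1.8 log₁₀[(0.000417/3.7)^1.11 + 6.9/6602] = -1.8 log₁₀[4.14e-05 + 0.00105] = 5.335, so f = 0.03513.
Darcy-Weisbach: ΔP = f(L/D)(ρV²/2) = 0.03513·(48.5/0.0912)·(0.731·1.02²/2) = 0.03513·531.8·0.3803 = 7.105 Pa.
ΔP = 7.105 Pa = 0.00710 kPa.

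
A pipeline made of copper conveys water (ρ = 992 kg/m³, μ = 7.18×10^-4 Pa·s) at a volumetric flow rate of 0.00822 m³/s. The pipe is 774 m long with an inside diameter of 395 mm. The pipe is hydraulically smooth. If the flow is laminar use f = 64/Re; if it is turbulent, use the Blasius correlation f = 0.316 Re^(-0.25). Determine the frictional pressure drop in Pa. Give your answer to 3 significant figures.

ΔP ≈ 99.9 Pa

Cross-sectional area A = πD²/4 = π(0.395)²/4 = 0.1225 m²; mean velocity V = Q/A = 0.00822/0.1225 = 0.06708 m/s.
Reynolds number Re = ρVD/μ = 992 · 0.06708 · 0.395 / 0.000718 = 3.661e+04.
Re > 4000 → turbulent. Smooth-pipe (Blasius): f = 0.316 Re^(-0.25) = 0.316/(3.661e+04)^0.25 = 0.02285.
Darcy-Weisbach: ΔP = f(L/D)(ρV²/2) = 0.02285·(774/0.395)·(992·0.06708²/2) = 0.02285·1959·2.232 = 99.91 Pa.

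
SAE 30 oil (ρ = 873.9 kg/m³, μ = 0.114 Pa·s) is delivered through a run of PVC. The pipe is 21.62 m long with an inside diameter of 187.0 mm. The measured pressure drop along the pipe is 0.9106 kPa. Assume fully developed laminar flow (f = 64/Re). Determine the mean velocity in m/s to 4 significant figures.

V ≈ 0.4037 m/s

For laminar flow, f = 64/Re with Re = ρVD/μ, so Darcy-Weisbach reduces to ΔP = 32μLV/D². Solving for V: V = ΔP·D²/(32μL) = 910.6·(0.187)²/(32·0.114·21.62) = 0.4037 m/s.
Check: Re = ρVD/μ = 873.9·0.4037·0.187/0.114 = 578.8 < 2300, so the laminar assumption holds.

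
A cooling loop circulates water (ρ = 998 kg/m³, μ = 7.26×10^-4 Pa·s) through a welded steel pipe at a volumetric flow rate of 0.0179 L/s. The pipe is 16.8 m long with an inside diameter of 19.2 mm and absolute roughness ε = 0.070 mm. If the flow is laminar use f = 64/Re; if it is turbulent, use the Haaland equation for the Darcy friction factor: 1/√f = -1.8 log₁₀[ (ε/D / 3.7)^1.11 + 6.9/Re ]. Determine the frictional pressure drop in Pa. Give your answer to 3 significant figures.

ΔP ≈ 65.5 Pa

Q = 0.0179 L/s = 0.0179/1000 = 1.79e-05 m³/s.
Cross-sectional area A = πD²/4 = π(0.0192)²/4 = 0.0002895 m²; mean velocity V = Q/A = 1.79e-05/0.0002895 = 0.06182 m/s.
Reynolds number Re = ρVD/μ = 998 · 0.06182 · 0.0192 / 0.000726 = 1632.
Re < 2300 → laminar flow, so f = 64/Re = 64/1632 = 0.03922 (the turbulent correlation is not needed).
Darcy-Weisbach: ΔP = f(L/D)(ρV²/2) = 0.03922·(16.8/0.0192)·(998·0.06182²/2) = 0.03922·875·1.907 = 65.46 Pa.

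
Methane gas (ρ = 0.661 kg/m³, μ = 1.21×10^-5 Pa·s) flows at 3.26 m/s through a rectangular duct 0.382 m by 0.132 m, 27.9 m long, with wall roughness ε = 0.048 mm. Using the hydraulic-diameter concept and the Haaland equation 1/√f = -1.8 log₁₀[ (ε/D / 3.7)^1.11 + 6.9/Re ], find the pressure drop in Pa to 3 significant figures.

ΔP ≈ 11.5 Pa

Hydraulic diameter D_h = 4A/P = 4·(0.382·0.132)/(2·(0.382+0.132)) = 0.2017/1.028 = 0.1962 m.
Re = ρVD_h/μ = 0.661·3.26·0.1962/1.21e-05 = 3.494e+04.
ε/D_h = 4.8e-05/0.1962 = 0.000245; Haaland gives 1/√f = -1.8 log₁₀[2.29e-05+0.000197] = 6.582, so f = 0.02308.
ΔP = f(L/D_h)(ρV²/2) = 0.02308·27.9/0.1962·3.512 = 11.53 Pa.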